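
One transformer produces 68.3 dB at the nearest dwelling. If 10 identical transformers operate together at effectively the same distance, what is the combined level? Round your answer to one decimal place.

N identical incoherent sources raise the level by 10·log₁₀ N.
L_total = 68.3 + 10·log₁₀(10) = 68.3 + 10.000 = 78.30 dB.

78.3 dB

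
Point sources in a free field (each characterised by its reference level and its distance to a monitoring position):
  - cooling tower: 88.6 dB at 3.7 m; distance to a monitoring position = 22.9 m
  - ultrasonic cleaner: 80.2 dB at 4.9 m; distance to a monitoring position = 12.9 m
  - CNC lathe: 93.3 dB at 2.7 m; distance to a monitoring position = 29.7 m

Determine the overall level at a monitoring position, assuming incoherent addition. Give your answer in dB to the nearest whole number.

77 dB

First find each source's level at the receiver (point-source: −20·log₁₀(r/r_ref)), then combine on an intensity basis.
cooling tower: 88.6 − 20·log₁₀(22.9/3.7) = 88.6 − 15.83 = 72.77 dB.
ultrasonic cleaner: 80.2 − 20·log₁₀(12.9/4.9) = 80.2 − 8.41 = 71.79 dB.
CNC lathe: 93.3 − 20·log₁₀(29.7/2.7) = 93.3 − 20.83 = 72.47 dB.
Σ 10^(L/10) = 5.169e+07 → L_total = 10·log₁₀(5.169e+07) = 77.13 dB.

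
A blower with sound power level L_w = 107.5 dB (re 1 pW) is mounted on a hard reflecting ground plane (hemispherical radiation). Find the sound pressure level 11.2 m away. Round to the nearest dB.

The power spreads over a hemisphere of area 2π·r², so L_p = L_w − 10·log₁₀(2π·r²).
2π·r² = 788.2 m², 10·log₁₀ of that is 28.966 dB.
L_p = 107.5 − 28.966 = 78.53 dB.

79 dB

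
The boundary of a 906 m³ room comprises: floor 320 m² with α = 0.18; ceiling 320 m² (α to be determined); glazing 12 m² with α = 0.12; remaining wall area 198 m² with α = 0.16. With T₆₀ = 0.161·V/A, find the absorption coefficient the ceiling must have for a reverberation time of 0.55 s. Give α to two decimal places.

Required total absorption A = 0.161·906/0.55 = 265.21 m².
Absorption from the other surfaces = 320·0.18 + 12·0.12 + 198·0.16 = 90.72 m², so the ceiling must supply 174.49 m² over 320 m².
α = 174.49/320 = 0.545.

0.55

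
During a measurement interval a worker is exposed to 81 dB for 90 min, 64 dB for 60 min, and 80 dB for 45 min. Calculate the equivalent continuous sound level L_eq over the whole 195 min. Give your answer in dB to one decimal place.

79.1 dB

Weight each interval's intensity by its duration and average over T = 195 min:
Σ tᵢ·10^(Lᵢ/10) = 90·10^(81/10) + 60·10^(64/10) + 45·10^(80/10) = 1.598e+10.
L_eq = 10·log₁₀(1.598e+10/195) = 79.14 dB.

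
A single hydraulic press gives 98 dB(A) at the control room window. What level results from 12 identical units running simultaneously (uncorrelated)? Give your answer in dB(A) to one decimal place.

108.8 dB(A)

N identical incoherent sources raise the level by 10·log₁₀ N.
L_total = 98 + 10·log₁₀(12) = 98 + 10.792 = 108.79 dB(A).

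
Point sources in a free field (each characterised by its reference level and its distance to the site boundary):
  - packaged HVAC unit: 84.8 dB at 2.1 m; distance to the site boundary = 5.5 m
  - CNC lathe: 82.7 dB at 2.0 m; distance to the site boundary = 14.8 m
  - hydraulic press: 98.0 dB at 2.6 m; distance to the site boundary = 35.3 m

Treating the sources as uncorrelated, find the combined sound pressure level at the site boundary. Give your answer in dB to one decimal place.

79.1 dB

Apply inverse-square spreading to bring every level to the receiver, then sum 10^(L/10).
packaged HVAC unit: 84.8 − 20·log₁₀(5.5/2.1) = 84.8 − 8.36 = 76.44 dB.
CNC lathe: 82.7 − 20·log₁₀(14.8/2.0) = 82.7 − 17.38 = 65.32 dB.
hydraulic press: 98.0 − 20·log₁₀(35.3/2.6) = 98.0 − 22.66 = 75.34 dB.
Σ 10^(L/10) = 8.166e+07 → L_total = 10·log₁₀(8.166e+07) = 79.12 dB.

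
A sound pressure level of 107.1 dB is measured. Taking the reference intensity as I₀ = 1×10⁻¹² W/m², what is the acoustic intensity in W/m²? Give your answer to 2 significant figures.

L = 10·log₁₀(I/I₀) ⇒ I = I₀·10^(L/10) = 10⁻¹² × 10^10.71.

0.051 W/m²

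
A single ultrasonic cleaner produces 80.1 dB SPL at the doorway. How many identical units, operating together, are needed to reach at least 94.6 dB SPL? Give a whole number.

Need L₁ + 10·log₁₀ N ≥ 94.6, i.e. log₁₀ N ≥ 1.45.
N ≥ 10^(14.5/10) = 28.184, so N = 29.

29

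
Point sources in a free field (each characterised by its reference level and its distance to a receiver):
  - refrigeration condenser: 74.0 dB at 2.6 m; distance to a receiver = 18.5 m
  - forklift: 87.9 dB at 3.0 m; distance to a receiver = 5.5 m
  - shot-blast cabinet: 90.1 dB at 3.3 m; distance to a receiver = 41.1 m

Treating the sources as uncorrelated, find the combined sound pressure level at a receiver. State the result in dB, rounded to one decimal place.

First find each source's level at the receiver (point-source: −20·log₁₀(r/r_ref)), then combine on an intensity basis.
refrigeration condenser: 74.0 − 20·log₁₀(18.5/2.6) = 74.0 − 17.04 = 56.96 dB.
forklift: 87.9 − 20·log₁₀(5.5/3.0) = 87.9 − 5.26 = 82.64 dB.
shot-blast cabinet: 90.1 − 20·log₁₀(41.1/3.3) = 90.1 − 21.91 = 68.19 dB.
Σ 10^(L/10) = 1.905e+08 → L_total = 10·log₁₀(1.905e+08) = 82.80 dB.

82.8 dB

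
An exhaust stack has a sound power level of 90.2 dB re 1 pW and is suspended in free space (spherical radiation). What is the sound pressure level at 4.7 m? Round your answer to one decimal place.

65.8 dB

Free-field spherical radiation: L_p = L_w − 10·log₁₀(4π·r²), r = 4.7 m.
4π·r² = 277.6 m², 10·log₁₀ of that is 24.434 dB.
L_p = 90.2 − 24.434 = 65.77 dB.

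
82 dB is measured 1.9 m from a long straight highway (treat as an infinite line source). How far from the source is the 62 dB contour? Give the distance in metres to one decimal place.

The 20.0 dB drop corresponds to a distance ratio of 10^(20.0/10) for a line source.
r₂ = 1.9·10^((82−62)/10) = 1.9·10^(20.0/10) = 190.00 m.

190.0 m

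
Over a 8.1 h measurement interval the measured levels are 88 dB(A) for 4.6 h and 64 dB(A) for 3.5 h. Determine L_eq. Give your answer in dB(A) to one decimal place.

85.6 dB(A)

The energy average is taken in the linear domain: L_eq = 10·log₁₀[(Σ tᵢ·10^(Lᵢ/10))/T], T = 8.1 h.
Σ tᵢ·10^(Lᵢ/10) = 4.6·10^(88/10) + 3.5·10^(64/10) = 2.911e+09.
L_eq = 10·log₁₀(2.911e+09/8.1) = 85.56 dB(A).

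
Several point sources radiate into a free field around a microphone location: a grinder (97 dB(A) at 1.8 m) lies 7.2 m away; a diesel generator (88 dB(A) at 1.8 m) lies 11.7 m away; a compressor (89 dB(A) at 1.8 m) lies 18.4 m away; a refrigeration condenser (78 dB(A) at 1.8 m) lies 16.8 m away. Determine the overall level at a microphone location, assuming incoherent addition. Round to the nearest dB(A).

First find each source's level at the receiver (point-source: −20·log₁₀(r/r_ref)), then combine on an intensity basis.
grinder: 97 − 20·log₁₀(7.2/1.8) = 97 − 12.04 = 84.96 dB(A).
diesel generator: 88 − 20·log₁₀(11.7/1.8) = 88 − 16.26 = 71.74 dB(A).
compressor: 89 − 20·log₁₀(18.4/1.8) = 89 − 20.19 = 68.81 dB(A).
refrigeration condenser: 78 − 20·log₁₀(16.8/1.8) = 78 − 19.40 = 58.60 dB(A).
Σ 10^(L/10) = 3.365e+08 → L_total = 10·log₁₀(3.365e+08) = 85.27 dB(A).

85 dB(A)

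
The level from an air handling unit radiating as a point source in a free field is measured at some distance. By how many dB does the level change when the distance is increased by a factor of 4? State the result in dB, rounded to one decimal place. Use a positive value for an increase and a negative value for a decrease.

A point source loses 6 dB per doubling of distance; generally ΔL = −20·log₁₀(r₂/r₁).
ΔL = −20·log₁₀(4) = -12.04 dB.

-12.0 dB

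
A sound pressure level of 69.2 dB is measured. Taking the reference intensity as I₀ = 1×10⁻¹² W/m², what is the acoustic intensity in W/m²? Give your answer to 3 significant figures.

I = I₀·10^(L/10) = 10⁻¹² × 10^(69.2/10) = 10^(-5.080).

8.32e-06 W/m²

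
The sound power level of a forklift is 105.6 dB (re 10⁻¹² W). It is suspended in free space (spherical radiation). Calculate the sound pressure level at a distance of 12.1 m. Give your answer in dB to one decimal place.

73.0 dB

The power spreads over a sphere of area 4π·r², so L_p = L_w − 10·log₁₀(4π·r²).
4π·r² = 1840 m², 10·log₁₀ of that is 32.648 dB.
L_p = 105.6 − 32.648 = 72.95 dB.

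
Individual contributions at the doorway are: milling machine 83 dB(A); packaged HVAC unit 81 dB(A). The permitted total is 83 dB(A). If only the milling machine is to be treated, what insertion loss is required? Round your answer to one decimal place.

4.3 dB

Everything except the milling machine sums to 10^(81/10) = 1.259e+08 in linear terms, 81.00 dB(A).
To meet 83 dB(A) overall, the treated milling machine may contribute at most 10^(83/10) − 1.259e+08 = 7.363e+07, i.e. 78.67 dB(A).
Required insertion loss = 83 − 78.67 = 4.33 dB.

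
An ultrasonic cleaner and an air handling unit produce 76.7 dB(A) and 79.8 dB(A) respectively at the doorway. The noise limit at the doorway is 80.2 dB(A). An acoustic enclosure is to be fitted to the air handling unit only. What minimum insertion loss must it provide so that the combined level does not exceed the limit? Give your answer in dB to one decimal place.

Fixed contribution from the other source: Σ 10^(L/10) = 10^(76.7/10) = 4.677e+07 (76.70 dB(A)).
To meet 80.2 dB(A) overall, the treated air handling unit may contribute at most 10^(80.2/10) − 4.677e+07 = 5.794e+07, i.e. 77.63 dB(A).
So the air handling unit must be reduced from 79.8 to 77.63 dB(A): IL = 2.17 dB.

2.2 dB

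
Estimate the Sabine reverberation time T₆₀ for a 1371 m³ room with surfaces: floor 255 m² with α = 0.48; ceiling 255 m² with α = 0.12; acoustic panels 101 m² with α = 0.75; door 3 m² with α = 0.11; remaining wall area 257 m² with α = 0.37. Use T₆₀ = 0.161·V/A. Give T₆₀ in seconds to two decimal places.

0.68 s

Total absorption A = 255·0.48 + 255·0.12 + 101·0.75 + 3·0.11 + 257·0.37 = 324.17 m² sabins.
T₆₀ = 0.161·V/A = 0.161·1371/324.17 = 0.681 s.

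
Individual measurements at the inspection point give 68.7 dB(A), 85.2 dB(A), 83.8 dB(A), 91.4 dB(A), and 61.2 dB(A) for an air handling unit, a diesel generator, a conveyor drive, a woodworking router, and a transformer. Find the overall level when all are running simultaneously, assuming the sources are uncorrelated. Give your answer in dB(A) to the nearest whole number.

For uncorrelated sources the intensities add, so convert each level to linear form, sum, and take 10·log₁₀ of the total.
Σ 10^(L/10) = 10^(68.7/10) + 10^(85.2/10) + 10^(83.8/10) + 10^(91.4/10) + 10^(61.2/10) = 1.960e+09.
L_total = 10·log₁₀(1.960e+09) = 92.92 dB(A).

93 dB(A)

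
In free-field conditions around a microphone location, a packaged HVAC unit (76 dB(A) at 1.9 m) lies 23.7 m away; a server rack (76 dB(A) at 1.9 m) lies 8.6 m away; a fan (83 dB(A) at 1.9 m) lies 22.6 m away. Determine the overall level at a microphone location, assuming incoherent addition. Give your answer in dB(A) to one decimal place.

Apply inverse-square spreading to bring every level to the receiver, then sum 10^(L/10).
packaged HVAC unit: 76 − 20·log₁₀(23.7/1.9) = 76 − 21.92 = 54.08 dB(A).
server rack: 76 − 20·log₁₀(8.6/1.9) = 76 − 13.11 = 62.89 dB(A).
fan: 83 − 20·log₁₀(22.6/1.9) = 83 − 21.51 = 61.49 dB(A).
Σ 10^(L/10) = 3.609e+06 → L_total = 10·log₁₀(3.609e+06) = 65.57 dB(A).

65.6 dB(A)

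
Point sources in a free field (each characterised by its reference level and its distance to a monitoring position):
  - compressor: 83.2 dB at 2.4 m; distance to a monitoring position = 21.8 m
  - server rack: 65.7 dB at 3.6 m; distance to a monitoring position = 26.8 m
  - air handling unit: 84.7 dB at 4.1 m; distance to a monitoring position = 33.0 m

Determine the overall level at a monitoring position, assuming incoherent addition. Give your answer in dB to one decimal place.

68.5 dB

Propagate each source to the receiver with L = L_ref − 20·log₁₀(r/r_ref), then add intensities.
compressor: 83.2 − 20·log₁₀(21.8/2.4) = 83.2 − 19.16 = 64.04 dB.
server rack: 65.7 − 20·log₁₀(26.8/3.6) = 65.7 − 17.44 = 48.26 dB.
air handling unit: 84.7 − 20·log₁₀(33.0/4.1) = 84.7 − 18.11 = 66.59 dB.
Σ 10^(L/10) = 7.155e+06 → L_total = 10·log₁₀(7.155e+06) = 68.55 dB.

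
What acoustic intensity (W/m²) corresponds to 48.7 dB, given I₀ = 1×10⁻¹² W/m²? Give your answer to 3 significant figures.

7.41e-08 W/m²

L = 10·log₁₀(I/I₀) ⇒ I = I₀·10^(L/10) = 10⁻¹² × 10^4.87.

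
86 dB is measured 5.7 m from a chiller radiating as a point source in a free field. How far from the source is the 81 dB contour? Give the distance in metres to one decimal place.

10.1 m

For a point source L₁ − L₂ = 20·log₁₀(r₂/r₁), so r₂ = r₁·10^((L₁−L₂)/20).
r₂ = 5.7·10^((86−81)/20) = 5.7·10^(5.0/20) = 10.14 m.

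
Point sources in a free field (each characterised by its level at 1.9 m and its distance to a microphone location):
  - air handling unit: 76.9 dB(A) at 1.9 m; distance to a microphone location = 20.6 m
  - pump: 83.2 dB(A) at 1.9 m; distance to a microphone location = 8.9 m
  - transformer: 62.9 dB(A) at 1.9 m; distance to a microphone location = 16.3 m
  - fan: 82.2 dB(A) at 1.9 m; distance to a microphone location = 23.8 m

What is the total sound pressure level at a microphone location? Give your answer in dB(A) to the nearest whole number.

70 dB(A)

Propagate each source to the receiver with L = L_ref − 20·log₁₀(r/r_ref), then add intensities.
air handling unit: 76.9 − 20·log₁₀(20.6/1.9) = 76.9 − 20.70 = 56.20 dB(A).
pump: 83.2 − 20·log₁₀(8.9/1.9) = 83.2 − 13.41 = 69.79 dB(A).
transformer: 62.9 − 20·log₁₀(16.3/1.9) = 62.9 − 18.67 = 44.23 dB(A).
fan: 82.2 − 20·log₁₀(23.8/1.9) = 82.2 − 21.96 = 60.24 dB(A).
Σ 10^(L/10) = 1.102e+07 → L_total = 10·log₁₀(1.102e+07) = 70.42 dB(A).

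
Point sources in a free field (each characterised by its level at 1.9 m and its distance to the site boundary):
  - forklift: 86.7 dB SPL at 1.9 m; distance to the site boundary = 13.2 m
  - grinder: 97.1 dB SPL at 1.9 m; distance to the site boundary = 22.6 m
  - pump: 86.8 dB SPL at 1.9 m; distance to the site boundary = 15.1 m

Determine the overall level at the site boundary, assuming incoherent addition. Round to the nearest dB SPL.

77 dB SPL

Apply inverse-square spreading to bring every level to the receiver, then sum 10^(L/10).
forklift: 86.7 − 20·log₁₀(13.2/1.9) = 86.7 − 16.84 = 69.86 dB SPL.
grinder: 97.1 − 20·log₁₀(22.6/1.9) = 97.1 − 21.51 = 75.59 dB SPL.
pump: 86.8 − 20·log₁₀(15.1/1.9) = 86.8 − 18.00 = 68.80 dB SPL.
Σ 10^(L/10) = 5.352e+07 → L_total = 10·log₁₀(5.352e+07) = 77.28 dB SPL.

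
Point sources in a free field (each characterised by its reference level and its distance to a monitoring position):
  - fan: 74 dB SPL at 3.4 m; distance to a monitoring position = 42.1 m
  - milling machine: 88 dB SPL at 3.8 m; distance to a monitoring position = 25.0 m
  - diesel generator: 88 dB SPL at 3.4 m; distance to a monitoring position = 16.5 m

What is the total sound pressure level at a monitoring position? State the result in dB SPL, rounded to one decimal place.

Propagate each source to the receiver with L = L_ref − 20·log₁₀(r/r_ref), then add intensities.
fan: 74 − 20·log₁₀(42.1/3.4) = 74 − 21.86 = 52.14 dB SPL.
milling machine: 88 − 20·log₁₀(25.0/3.8) = 88 − 16.36 = 71.64 dB SPL.
diesel generator: 88 − 20·log₁₀(16.5/3.4) = 88 − 13.72 = 74.28 dB SPL.
Σ 10^(L/10) = 4.153e+07 → L_total = 10·log₁₀(4.153e+07) = 76.18 dB SPL.

76.2 dB SPL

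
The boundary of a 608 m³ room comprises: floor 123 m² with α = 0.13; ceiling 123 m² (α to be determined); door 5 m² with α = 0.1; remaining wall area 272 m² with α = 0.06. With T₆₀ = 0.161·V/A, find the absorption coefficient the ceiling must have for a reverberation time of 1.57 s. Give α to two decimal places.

0.24

Required total absorption A = 0.161·608/1.57 = 62.35 m².
Absorption from the other surfaces = 123·0.13 + 5·0.1 + 272·0.06 = 32.81 m², so the ceiling must supply 29.54 m² over 123 m².
α = 29.54/123 = 0.240.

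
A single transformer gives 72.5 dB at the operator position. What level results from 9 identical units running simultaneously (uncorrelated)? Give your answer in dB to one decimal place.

With 9 equal, uncorrelated contributions the intensity is 9× that of one unit, giving a rise of 10·log₁₀ 9.
L_total = 72.5 + 10·log₁₀(9) = 72.5 + 9.542 = 82.04 dB.

82.0 dB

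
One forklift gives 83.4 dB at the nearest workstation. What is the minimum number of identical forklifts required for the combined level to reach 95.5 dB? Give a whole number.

The shortfall is 95.5 − 83.4 = 12.1 dB, and N units add 10·log₁₀ N, so need 10·log₁₀ N ≥ 12.1.
N ≥ 10^(12.1/10) = 16.218, so N = 17.

17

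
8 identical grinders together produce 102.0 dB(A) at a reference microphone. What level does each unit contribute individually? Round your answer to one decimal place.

For N identical incoherent sources L_total = L₁ + 10·log₁₀ N, so L₁ = 102.0 − 10·log₁₀(8) = 102.0 − 9.031.

93.0 dB(A)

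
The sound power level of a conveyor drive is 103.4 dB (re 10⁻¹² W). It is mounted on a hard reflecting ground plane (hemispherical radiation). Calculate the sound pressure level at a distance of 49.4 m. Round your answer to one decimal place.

61.5 dB

The power spreads over a hemisphere of area 2π·r², so L_p = L_w − 10·log₁₀(2π·r²).
2π·r² = 1.533e+04 m², 10·log₁₀ of that is 41.856 dB.
L_p = 103.4 − 41.856 = 61.54 dB.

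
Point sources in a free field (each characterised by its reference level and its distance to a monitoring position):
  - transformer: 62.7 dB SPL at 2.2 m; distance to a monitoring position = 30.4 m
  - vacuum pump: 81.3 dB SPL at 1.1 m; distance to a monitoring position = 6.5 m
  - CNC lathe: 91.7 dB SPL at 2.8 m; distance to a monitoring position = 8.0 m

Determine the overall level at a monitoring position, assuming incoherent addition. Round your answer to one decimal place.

Apply inverse-square spreading to bring every level to the receiver, then sum 10^(L/10).
transformer: 62.7 − 20·log₁₀(30.4/2.2) = 62.7 − 22.81 = 39.89 dB SPL.
vacuum pump: 81.3 − 20·log₁₀(6.5/1.1) = 81.3 − 15.43 = 65.87 dB SPL.
CNC lathe: 91.7 − 20·log₁₀(8.0/2.8) = 91.7 − 9.12 = 82.58 dB SPL.
Σ 10^(L/10) = 1.851e+08 → L_total = 10·log₁₀(1.851e+08) = 82.67 dB SPL.

82.7 dB SPL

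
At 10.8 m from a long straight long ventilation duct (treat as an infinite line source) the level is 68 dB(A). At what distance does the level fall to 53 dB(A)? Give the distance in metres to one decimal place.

341.5 m

Line-source spreading drops the level by 10·log₁₀(r₂/r₁); inverting, r₂/r₁ = 10^(ΔL/10).
r₂ = 10.8·10^((68−53)/10) = 10.8·10^(15.0/10) = 341.53 m.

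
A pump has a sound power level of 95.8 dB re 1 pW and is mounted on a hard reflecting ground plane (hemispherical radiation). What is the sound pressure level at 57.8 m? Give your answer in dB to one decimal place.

52.6 dB

Free-field hemispherical radiation: L_p = L_w − 10·log₁₀(2π·r²), r = 57.8 m.
2π·r² = 2.099e+04 m², 10·log₁₀ of that is 43.220 dB.
L_p = 95.8 − 43.220 = 52.58 dB.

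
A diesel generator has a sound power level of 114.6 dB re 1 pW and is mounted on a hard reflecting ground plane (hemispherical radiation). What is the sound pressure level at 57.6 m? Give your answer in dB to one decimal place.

Free-field hemispherical radiation: L_p = L_w − 10·log₁₀(2π·r²), r = 57.6 m.
2π·r² = 2.085e+04 m², 10·log₁₀ of that is 43.190 dB.
L_p = 114.6 − 43.190 = 71.41 dB.

71.4 dB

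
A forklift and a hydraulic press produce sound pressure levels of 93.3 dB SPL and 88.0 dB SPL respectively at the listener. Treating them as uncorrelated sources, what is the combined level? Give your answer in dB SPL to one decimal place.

Incoherent sources combine by intensity addition: L_total = 10·log₁₀(Σ 10^(L_i/10)).
Σ 10^(L/10) = 10^(93.3/10) + 10^(88.0/10) = 2.769e+09.
L_total = 10·log₁₀(2.769e+09) = 94.42 dB SPL.

94.4 dB SPL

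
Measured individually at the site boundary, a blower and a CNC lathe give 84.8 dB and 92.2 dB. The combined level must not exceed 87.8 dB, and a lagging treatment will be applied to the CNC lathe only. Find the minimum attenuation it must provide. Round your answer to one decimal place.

The untreated sources together contribute 10^(84.8/10) = 3.020e+08, i.e. 84.80 dB.
The limit corresponds to 10^(87.8/10) = 6.026e+08; subtracting the fixed part leaves 3.006e+08 for the CNC lathe, i.e. 84.78 dB.
Required insertion loss = 92.2 − 84.78 = 7.42 dB.

7.4 dB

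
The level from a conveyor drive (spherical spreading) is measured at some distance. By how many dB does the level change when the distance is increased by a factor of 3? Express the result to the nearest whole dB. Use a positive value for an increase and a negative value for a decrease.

Point-source spreading: ΔL = −20·log₁₀(r₂/r₁).
ΔL = −20·log₁₀(3) = -9.54 dB.

-10 dB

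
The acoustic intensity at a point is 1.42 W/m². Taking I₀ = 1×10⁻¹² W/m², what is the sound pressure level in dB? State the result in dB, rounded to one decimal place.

121.5 dB

Dividing by I₀ shifts the exponent by 12: I/I₀ = 1.42×10^12.
L = 10·(0.1523 + 12) = 121.52 dB.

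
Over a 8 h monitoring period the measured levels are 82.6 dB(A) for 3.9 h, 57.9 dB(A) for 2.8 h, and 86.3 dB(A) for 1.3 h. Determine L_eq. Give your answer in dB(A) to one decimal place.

82.0 dB(A)

The energy average is taken in the linear domain: L_eq = 10·log₁₀[(Σ tᵢ·10^(Lᵢ/10))/T], T = 8 h.
Σ tᵢ·10^(Lᵢ/10) = 3.9·10^(82.6/10) + 2.8·10^(57.9/10) + 1.3·10^(86.3/10) = 1.266e+09.
L_eq = 10·log₁₀(1.266e+09/8) = 81.99 dB(A).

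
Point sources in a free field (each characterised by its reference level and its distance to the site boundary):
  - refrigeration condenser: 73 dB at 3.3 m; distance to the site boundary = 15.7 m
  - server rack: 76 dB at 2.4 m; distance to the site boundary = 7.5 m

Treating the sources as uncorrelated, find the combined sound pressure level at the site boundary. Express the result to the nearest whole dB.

67 dB

Propagate each source to the receiver with L = L_ref − 20·log₁₀(r/r_ref), then add intensities.
refrigeration condenser: 73 − 20·log₁₀(15.7/3.3) = 73 − 13.55 = 59.45 dB.
server rack: 76 − 20·log₁₀(7.5/2.4) = 76 − 9.90 = 66.10 dB.
Σ 10^(L/10) = 4.958e+06 → L_total = 10·log₁₀(4.958e+06) = 66.95 dB.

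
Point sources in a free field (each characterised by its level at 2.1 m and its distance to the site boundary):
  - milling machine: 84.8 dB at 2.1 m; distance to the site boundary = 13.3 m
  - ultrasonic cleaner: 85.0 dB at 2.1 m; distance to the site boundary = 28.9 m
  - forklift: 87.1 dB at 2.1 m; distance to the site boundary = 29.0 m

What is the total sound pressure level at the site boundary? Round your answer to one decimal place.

First find each source's level at the receiver (point-source: −20·log₁₀(r/r_ref)), then combine on an intensity basis.
milling machine: 84.8 − 20·log₁₀(13.3/2.1) = 84.8 − 16.03 = 68.77 dB.
ultrasonic cleaner: 85.0 − 20·log₁₀(28.9/2.1) = 85.0 − 22.77 = 62.23 dB.
forklift: 87.1 − 20·log₁₀(29.0/2.1) = 87.1 − 22.80 = 64.30 dB.
Σ 10^(L/10) = 1.189e+07 → L_total = 10·log₁₀(1.189e+07) = 70.75 dB.

70.8 dB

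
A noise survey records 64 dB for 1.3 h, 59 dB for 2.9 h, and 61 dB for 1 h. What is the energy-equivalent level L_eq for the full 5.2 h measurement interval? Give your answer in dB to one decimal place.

L_eq = 10·log₁₀[(1/T)·Σ tᵢ·10^(Lᵢ/10)] with T = 5.2 h.
Σ tᵢ·10^(Lᵢ/10) = 1.3·10^(64/10) + 2.9·10^(59/10) + 1·10^(61/10) = 6.828e+06.
L_eq = 10·log₁₀(6.828e+06/5.2) = 61.18 dB.

61.2 dB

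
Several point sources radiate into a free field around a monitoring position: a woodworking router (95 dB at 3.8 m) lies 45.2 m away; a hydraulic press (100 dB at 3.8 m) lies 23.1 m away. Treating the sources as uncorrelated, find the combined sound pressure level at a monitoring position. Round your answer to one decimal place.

First find each source's level at the receiver (point-source: −20·log₁₀(r/r_ref)), then combine on an intensity basis.
woodworking router: 95 − 20·log₁₀(45.2/3.8) = 95 − 21.51 = 73.49 dB.
hydraulic press: 100 − 20·log₁₀(23.1/3.8) = 100 − 15.68 = 84.32 dB.
Σ 10^(L/10) = 2.930e+08 → L_total = 10·log₁₀(2.930e+08) = 84.67 dB.

84.7 dB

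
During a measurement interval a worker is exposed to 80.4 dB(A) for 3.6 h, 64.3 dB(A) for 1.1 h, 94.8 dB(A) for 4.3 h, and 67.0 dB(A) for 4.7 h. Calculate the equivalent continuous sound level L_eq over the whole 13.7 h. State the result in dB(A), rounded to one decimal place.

L_eq = 10·log₁₀[(1/T)·Σ tᵢ·10^(Lᵢ/10)] with T = 13.7 h.
Σ tᵢ·10^(Lᵢ/10) = 3.6·10^(80.4/10) + 1.1·10^(64.3/10) + 4.3·10^(94.8/10) + 4.7·10^(67.0/10) = 1.341e+10.
L_eq = 10·log₁₀(1.341e+10/13.7) = 89.91 dB(A).

89.9 dB(A)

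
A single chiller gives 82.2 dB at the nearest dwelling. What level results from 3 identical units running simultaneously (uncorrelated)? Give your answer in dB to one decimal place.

L_total = L₁ + 10·log₁₀ N for N identical incoherent sources.
L_total = 82.2 + 10·log₁₀(3) = 82.2 + 4.771 = 86.97 dB.

87.0 dB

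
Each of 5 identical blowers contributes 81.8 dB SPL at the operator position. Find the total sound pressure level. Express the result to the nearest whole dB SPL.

L_total = L₁ + 10·log₁₀ N for N identical incoherent sources.
L_total = 81.8 + 10·log₁₀(5) = 81.8 + 6.990 = 88.79 dB SPL.

89 dB SPL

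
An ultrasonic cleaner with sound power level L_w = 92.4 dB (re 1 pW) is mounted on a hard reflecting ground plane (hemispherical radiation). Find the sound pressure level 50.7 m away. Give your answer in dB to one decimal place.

50.3 dB

L_p = L_w − 10·log₁₀(2π·r²) with r = 50.7 m.
2π·r² = 1.615e+04 m², 10·log₁₀ of that is 42.082 dB.
L_p = 92.4 − 42.082 = 50.32 dB.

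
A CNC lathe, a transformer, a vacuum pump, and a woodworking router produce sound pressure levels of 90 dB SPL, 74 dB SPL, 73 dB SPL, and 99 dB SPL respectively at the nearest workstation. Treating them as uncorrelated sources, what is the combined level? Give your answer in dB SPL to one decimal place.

99.5 dB SPL

Incoherent sources combine by intensity addition: L_total = 10·log₁₀(Σ 10^(L_i/10)).
Σ 10^(L/10) = 10^(90/10) + 10^(74/10) + 10^(73/10) + 10^(99/10) = 8.988e+09.
L_total = 10·log₁₀(8.988e+09) = 99.54 dB SPL.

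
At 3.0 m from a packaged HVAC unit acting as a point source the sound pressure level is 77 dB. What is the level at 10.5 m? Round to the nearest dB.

66 dB

Spherical spreading from a point source gives a 20·log₁₀(r₂/r₁) drop.
L₂ = 77 − 20·log₁₀(10.5/3.0) = 77 − 10.881 = 66.12 dB.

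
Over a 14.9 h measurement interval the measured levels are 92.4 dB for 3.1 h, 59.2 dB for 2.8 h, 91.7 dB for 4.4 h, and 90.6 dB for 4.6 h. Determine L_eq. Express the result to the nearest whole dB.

Weight each interval's intensity by its duration and average over T = 14.9 h:
Σ tᵢ·10^(Lᵢ/10) = 3.1·10^(92.4/10) + 2.8·10^(59.2/10) + 4.4·10^(91.7/10) + 4.6·10^(90.6/10) = 1.718e+10.
L_eq = 10·log₁₀(1.718e+10/14.9) = 90.62 dB.

91 dB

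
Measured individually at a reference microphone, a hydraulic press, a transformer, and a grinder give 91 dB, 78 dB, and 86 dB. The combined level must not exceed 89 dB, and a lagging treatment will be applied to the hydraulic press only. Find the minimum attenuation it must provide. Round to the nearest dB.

6 dB

The untreated sources together contribute 10^(78/10) + 10^(86/10) = 4.612e+08, i.e. 86.64 dB.
The limit corresponds to 10^(89/10) = 7.943e+08; subtracting the fixed part leaves 3.331e+08 for the hydraulic press, i.e. 85.23 dB.
Required insertion loss = 91 − 85.23 = 5.77 dB.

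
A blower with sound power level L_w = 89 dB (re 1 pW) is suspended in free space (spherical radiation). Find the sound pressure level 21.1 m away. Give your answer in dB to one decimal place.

51.5 dB

L_p = L_w − 10·log₁₀(4π·r²) with r = 21.1 m.
4π·r² = 5595 m², 10·log₁₀ of that is 37.478 dB.
L_p = 89 − 37.478 = 51.52 dB.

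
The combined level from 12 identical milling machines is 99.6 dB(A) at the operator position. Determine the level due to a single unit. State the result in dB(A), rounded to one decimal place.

Dividing the total intensity by 12 lowers the level by 10·log₁₀ 12 = 10.792 dB: L₁ = 99.6 − 10.792.

88.8 dB(A)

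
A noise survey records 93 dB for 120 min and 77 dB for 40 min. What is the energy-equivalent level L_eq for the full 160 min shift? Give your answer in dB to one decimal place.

L_eq = 10·log₁₀[(1/T)·Σ tᵢ·10^(Lᵢ/10)] with T = 160 min.
Σ tᵢ·10^(Lᵢ/10) = 120·10^(93/10) + 40·10^(77/10) = 2.414e+11.
L_eq = 10·log₁₀(2.414e+11/160) = 91.79 dB.

91.8 dB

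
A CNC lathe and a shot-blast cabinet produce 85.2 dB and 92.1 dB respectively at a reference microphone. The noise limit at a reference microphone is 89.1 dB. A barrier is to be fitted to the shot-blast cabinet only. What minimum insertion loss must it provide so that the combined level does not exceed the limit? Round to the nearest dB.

5 dB

Everything except the shot-blast cabinet sums to 10^(85.2/10) = 3.311e+08 in linear terms, 85.20 dB.
To meet 89.1 dB overall, the treated shot-blast cabinet may contribute at most 10^(89.1/10) − 3.311e+08 = 4.817e+08, i.e. 86.83 dB.
So the shot-blast cabinet must be reduced from 92.1 to 86.83 dB: IL = 5.27 dB.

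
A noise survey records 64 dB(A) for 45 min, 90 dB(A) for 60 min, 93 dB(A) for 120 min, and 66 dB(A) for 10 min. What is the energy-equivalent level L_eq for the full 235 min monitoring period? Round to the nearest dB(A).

Weight each interval's intensity by its duration and average over T = 235 min:
Σ tᵢ·10^(Lᵢ/10) = 45·10^(64/10) + 60·10^(90/10) + 120·10^(93/10) + 10·10^(66/10) = 2.996e+11.
L_eq = 10·log₁₀(2.996e+11/235) = 91.05 dB(A).

91 dB(A)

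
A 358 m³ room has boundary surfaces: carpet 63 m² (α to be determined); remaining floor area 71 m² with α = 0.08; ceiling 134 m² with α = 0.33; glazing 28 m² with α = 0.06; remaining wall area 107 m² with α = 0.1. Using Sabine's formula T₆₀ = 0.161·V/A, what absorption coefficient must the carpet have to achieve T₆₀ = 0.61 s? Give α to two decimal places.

0.51

From T₆₀ = 0.161·V/A, the target T₆₀ = 0.61 s needs A = 0.161·358/0.61 = 94.49 m².
Absorption from the other surfaces = 71·0.08 + 134·0.33 + 28·0.06 + 107·0.1 = 62.28 m², so the carpet must supply 32.21 m² over 63 m².
α = 32.21/63 = 0.511.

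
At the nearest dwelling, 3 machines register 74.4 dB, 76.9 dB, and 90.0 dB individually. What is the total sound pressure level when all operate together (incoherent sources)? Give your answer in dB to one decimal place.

90.3 dB

For uncorrelated sources the intensities add, so convert each level to linear form, sum, and take 10·log₁₀ of the total.
Σ 10^(L/10) = 10^(74.4/10) + 10^(76.9/10) + 10^(90.0/10) = 1.077e+09.
L_total = 10·log₁₀(1.077e+09) = 90.32 dB.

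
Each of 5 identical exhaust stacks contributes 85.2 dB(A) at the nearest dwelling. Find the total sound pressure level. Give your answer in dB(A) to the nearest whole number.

92 dB(A)

L_total = L₁ + 10·log₁₀ N for N identical incoherent sources.
L_total = 85.2 + 10·log₁₀(5) = 85.2 + 6.990 = 92.19 dB(A).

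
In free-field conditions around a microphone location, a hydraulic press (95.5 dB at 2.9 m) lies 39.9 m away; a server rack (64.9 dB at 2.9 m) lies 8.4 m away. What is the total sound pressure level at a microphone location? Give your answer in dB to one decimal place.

72.8 dB

Apply inverse-square spreading to bring every level to the receiver, then sum 10^(L/10).
hydraulic press: 95.5 − 20·log₁₀(39.9/2.9) = 95.5 − 22.77 = 72.73 dB.
server rack: 64.9 − 20·log₁₀(8.4/2.9) = 64.9 − 9.24 = 55.66 dB.
Σ 10^(L/10) = 1.911e+07 → L_total = 10·log₁₀(1.911e+07) = 72.81 dB.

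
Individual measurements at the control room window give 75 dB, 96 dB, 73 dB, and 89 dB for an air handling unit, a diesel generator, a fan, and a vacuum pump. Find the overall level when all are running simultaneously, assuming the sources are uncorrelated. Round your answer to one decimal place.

96.8 dB

Incoherent sources combine by intensity addition: L_total = 10·log₁₀(Σ 10^(L_i/10)).
Σ 10^(L/10) = 10^(75/10) + 10^(96/10) + 10^(73/10) + 10^(89/10) = 4.827e+09.
L_total = 10·log₁₀(4.827e+09) = 96.84 dB.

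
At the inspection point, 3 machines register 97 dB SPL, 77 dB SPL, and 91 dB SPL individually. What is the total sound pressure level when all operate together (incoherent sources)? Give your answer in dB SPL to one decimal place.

98.0 dB SPL

For uncorrelated sources the intensities add, so convert each level to linear form, sum, and take 10·log₁₀ of the total.
Σ 10^(L/10) = 10^(97/10) + 10^(77/10) + 10^(91/10) = 6.321e+09.
L_total = 10·log₁₀(6.321e+09) = 98.01 dB SPL.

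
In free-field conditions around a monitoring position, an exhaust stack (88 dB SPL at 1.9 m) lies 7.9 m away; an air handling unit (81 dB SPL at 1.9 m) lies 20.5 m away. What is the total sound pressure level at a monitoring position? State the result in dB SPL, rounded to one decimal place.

75.7 dB SPL

First find each source's level at the receiver (point-source: −20·log₁₀(r/r_ref)), then combine on an intensity basis.
exhaust stack: 88 − 20·log₁₀(7.9/1.9) = 88 − 12.38 = 75.62 dB SPL.
air handling unit: 81 − 20·log₁₀(20.5/1.9) = 81 − 20.66 = 60.34 dB SPL.
Σ 10^(L/10) = 3.758e+07 → L_total = 10·log₁₀(3.758e+07) = 75.75 dB SPL.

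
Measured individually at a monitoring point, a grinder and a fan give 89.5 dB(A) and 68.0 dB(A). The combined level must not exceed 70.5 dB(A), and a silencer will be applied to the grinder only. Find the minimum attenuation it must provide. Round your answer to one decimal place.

22.6 dB

Everything except the grinder sums to 10^(68.0/10) = 6.310e+06 in linear terms, 68.00 dB(A).
The limit corresponds to 10^(70.5/10) = 1.122e+07; subtracting the fixed part leaves 4.911e+06 for the grinder, i.e. 66.91 dB(A).
Required insertion loss = 89.5 − 66.91 = 22.59 dB.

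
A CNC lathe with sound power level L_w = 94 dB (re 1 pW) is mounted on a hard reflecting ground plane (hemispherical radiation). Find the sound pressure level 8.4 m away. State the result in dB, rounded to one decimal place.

67.5 dB

Free-field hemispherical radiation: L_p = L_w − 10·log₁₀(2π·r²), r = 8.4 m.
2π·r² = 443.3 m², 10·log₁₀ of that is 26.467 dB.
L_p = 94 − 26.467 = 67.53 dB.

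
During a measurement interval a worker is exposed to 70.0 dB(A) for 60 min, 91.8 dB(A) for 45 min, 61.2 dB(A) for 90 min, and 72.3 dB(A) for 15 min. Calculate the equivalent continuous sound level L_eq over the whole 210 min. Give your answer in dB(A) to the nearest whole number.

L_eq = 10·log₁₀[(1/T)·Σ tᵢ·10^(Lᵢ/10)] with T = 210 min.
Σ tᵢ·10^(Lᵢ/10) = 60·10^(70.0/10) + 45·10^(91.8/10) + 90·10^(61.2/10) + 15·10^(72.3/10) = 6.908e+10.
L_eq = 10·log₁₀(6.908e+10/210) = 85.17 dB(A).

85 dB(A)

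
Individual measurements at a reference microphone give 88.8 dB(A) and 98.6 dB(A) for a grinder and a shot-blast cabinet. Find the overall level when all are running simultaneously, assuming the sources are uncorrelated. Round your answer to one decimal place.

Incoherent sources combine by intensity addition: L_total = 10·log₁₀(Σ 10^(L_i/10)).
Σ 10^(L/10) = 10^(88.8/10) + 10^(98.6/10) = 8.003e+09.
L_total = 10·log₁₀(8.003e+09) = 99.03 dB(A).

99.0 dB(A)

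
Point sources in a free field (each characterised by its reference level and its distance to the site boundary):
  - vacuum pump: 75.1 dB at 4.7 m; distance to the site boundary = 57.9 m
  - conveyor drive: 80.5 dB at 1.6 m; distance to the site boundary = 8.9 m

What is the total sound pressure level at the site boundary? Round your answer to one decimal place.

Propagate each source to the receiver with L = L_ref − 20·log₁₀(r/r_ref), then add intensities.
vacuum pump: 75.1 − 20·log₁₀(57.9/4.7) = 75.1 − 21.81 = 53.29 dB.
conveyor drive: 80.5 − 20·log₁₀(8.9/1.6) = 80.5 − 14.91 = 65.59 dB.
Σ 10^(L/10) = 3.839e+06 → L_total = 10·log₁₀(3.839e+06) = 65.84 dB.

65.8 dB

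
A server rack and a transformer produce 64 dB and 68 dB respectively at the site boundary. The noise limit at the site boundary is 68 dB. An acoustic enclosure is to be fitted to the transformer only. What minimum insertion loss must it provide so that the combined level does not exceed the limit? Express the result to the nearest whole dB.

2 dB

The untreated sources together contribute 10^(64/10) = 2.512e+06, i.e. 64.00 dB.
The limit corresponds to 10^(68/10) = 6.310e+06; subtracting the fixed part leaves 3.798e+06 for the transformer, i.e. 65.80 dB.
Required insertion loss = 68 − 65.80 = 2.20 dB.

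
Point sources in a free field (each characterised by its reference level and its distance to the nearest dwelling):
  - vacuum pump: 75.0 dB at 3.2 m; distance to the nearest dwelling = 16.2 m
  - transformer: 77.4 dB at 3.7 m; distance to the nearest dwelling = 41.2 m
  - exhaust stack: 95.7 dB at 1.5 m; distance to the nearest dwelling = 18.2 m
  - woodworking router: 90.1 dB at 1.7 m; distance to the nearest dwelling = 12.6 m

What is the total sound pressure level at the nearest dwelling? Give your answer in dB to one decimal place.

Propagate each source to the receiver with L = L_ref − 20·log₁₀(r/r_ref), then add intensities.
vacuum pump: 75.0 − 20·log₁₀(16.2/3.2) = 75.0 − 14.09 = 60.91 dB.
transformer: 77.4 − 20·log₁₀(41.2/3.7) = 77.4 − 20.93 = 56.47 dB.
exhaust stack: 95.7 − 20·log₁₀(18.2/1.5) = 95.7 − 21.68 = 74.02 dB.
woodworking router: 90.1 − 20·log₁₀(12.6/1.7) = 90.1 − 17.40 = 72.70 dB.
Σ 10^(L/10) = 4.554e+07 → L_total = 10·log₁₀(4.554e+07) = 76.58 dB.

76.6 dB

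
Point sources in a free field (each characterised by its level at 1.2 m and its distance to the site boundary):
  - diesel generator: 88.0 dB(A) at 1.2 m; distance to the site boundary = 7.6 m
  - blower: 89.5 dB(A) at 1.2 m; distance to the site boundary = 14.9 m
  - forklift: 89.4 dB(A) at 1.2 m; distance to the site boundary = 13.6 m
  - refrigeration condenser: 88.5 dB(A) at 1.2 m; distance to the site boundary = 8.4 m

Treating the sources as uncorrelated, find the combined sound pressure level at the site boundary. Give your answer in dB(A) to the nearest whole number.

76 dB(A)

Propagate each source to the receiver with L = L_ref − 20·log₁₀(r/r_ref), then add intensities.
diesel generator: 88.0 − 20·log₁₀(7.6/1.2) = 88.0 − 16.03 = 71.97 dB(A).
blower: 89.5 − 20·log₁₀(14.9/1.2) = 89.5 − 21.88 = 67.62 dB(A).
forklift: 89.4 − 20·log₁₀(13.6/1.2) = 89.4 − 21.09 = 68.31 dB(A).
refrigeration condenser: 88.5 − 20·log₁₀(8.4/1.2) = 88.5 − 16.90 = 71.60 dB(A).
Σ 10^(L/10) = 4.274e+07 → L_total = 10·log₁₀(4.274e+07) = 76.31 dB(A).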